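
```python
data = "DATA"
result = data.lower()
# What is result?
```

Trace (tracking result):
data = 'DATA'  # -> data = 'DATA'
result = data.lower()  # -> result = 'data'

Answer: 'data'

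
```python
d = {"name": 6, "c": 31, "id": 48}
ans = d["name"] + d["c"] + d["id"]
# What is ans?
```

Trace (tracking ans):
d = {'name': 6, 'c': 31, 'id': 48}  # -> d = {'name': 6, 'c': 31, 'id': 48}
ans = d['name'] + d['c'] + d['id']  # -> ans = 85

Answer: 85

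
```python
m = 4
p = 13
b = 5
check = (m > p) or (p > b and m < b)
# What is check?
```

Trace (tracking check):
m = 4  # -> m = 4
p = 13  # -> p = 13
b = 5  # -> b = 5
check = m > p or (p > b and m < b)  # -> check = True

Answer: True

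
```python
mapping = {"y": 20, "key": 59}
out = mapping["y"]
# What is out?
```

Trace (tracking out):
mapping = {'y': 20, 'key': 59}  # -> mapping = {'y': 20, 'key': 59}
out = mapping['y']  # -> out = 20

Answer: 20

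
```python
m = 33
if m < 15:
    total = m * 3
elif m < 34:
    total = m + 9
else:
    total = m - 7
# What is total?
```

Answer: 42

Derivation:
Trace (tracking total):
m = 33  # -> m = 33
if m < 15:  # condition is False
elif m < 34:  # condition is True
    total = m + 9  # -> total = 42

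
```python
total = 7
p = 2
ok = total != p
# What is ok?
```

Trace (tracking ok):
total = 7  # -> total = 7
p = 2  # -> p = 2
ok = total != p  # -> ok = True

Answer: True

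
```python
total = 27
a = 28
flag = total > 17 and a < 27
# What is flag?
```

Answer: False

Derivation:
Trace (tracking flag):
total = 27  # -> total = 27
a = 28  # -> a = 28
flag = total > 17 and a < 27  # -> flag = False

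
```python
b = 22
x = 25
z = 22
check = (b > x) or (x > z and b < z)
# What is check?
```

Trace (tracking check):
b = 22  # -> b = 22
x = 25  # -> x = 25
z = 22  # -> z = 22
check = b > x or (x > z and b < z)  # -> check = False

Answer: False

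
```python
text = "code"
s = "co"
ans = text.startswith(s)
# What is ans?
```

Answer: True

Derivation:
Trace (tracking ans):
text = 'code'  # -> text = 'code'
s = 'co'  # -> s = 'co'
ans = text.startswith(s)  # -> ans = True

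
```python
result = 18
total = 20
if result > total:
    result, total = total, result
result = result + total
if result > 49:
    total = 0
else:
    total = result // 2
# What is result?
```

Answer: 38

Derivation:
Trace (tracking result):
result = 18  # -> result = 18
total = 20  # -> total = 20
if result > total:  # condition is False
result = result + total  # -> result = 38
if result > 49:  # condition is False
else:
    total = result // 2  # -> total = 19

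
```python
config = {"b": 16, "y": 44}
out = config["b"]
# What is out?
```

Answer: 16

Derivation:
Trace (tracking out):
config = {'b': 16, 'y': 44}  # -> config = {'b': 16, 'y': 44}
out = config['b']  # -> out = 16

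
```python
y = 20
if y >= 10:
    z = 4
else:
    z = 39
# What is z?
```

Trace (tracking z):
y = 20  # -> y = 20
if y >= 10:  # condition is True
    z = 4  # -> z = 4

Answer: 4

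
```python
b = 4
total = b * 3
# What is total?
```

Trace (tracking total):
b = 4  # -> b = 4
total = b * 3  # -> total = 12

Answer: 12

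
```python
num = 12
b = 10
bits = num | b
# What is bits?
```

Trace (tracking bits):
num = 12  # -> num = 12
b = 10  # -> b = 10
bits = num | b  # -> bits = 14

Answer: 14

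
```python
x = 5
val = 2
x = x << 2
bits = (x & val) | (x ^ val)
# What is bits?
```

Trace (tracking bits):
x = 5  # -> x = 5
val = 2  # -> val = 2
x = x << 2  # -> x = 20
bits = x & val | x ^ val  # -> bits = 22

Answer: 22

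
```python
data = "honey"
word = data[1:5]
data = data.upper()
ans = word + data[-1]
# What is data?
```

Answer: 'HONEY'

Derivation:
Trace (tracking data):
data = 'honey'  # -> data = 'honey'
word = data[1:5]  # -> word = 'oney'
data = data.upper()  # -> data = 'HONEY'
ans = word + data[-1]  # -> ans = 'oneyY'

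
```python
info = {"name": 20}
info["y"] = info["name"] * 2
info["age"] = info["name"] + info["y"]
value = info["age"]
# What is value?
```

Trace (tracking value):
info = {'name': 20}  # -> info = {'name': 20}
info['y'] = info['name'] * 2  # -> info = {'name': 20, 'y': 40}
info['age'] = info['name'] + info['y']  # -> info = {'name': 20, 'y': 40, 'age': 60}
value = info['age']  # -> value = 60

Answer: 60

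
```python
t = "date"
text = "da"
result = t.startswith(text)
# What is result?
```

Trace (tracking result):
t = 'date'  # -> t = 'date'
text = 'da'  # -> text = 'da'
result = t.startswith(text)  # -> result = True

Answer: True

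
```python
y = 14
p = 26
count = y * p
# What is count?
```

Answer: 364

Derivation:
Trace (tracking count):
y = 14  # -> y = 14
p = 26  # -> p = 26
count = y * p  # -> count = 364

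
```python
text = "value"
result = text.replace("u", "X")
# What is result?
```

Trace (tracking result):
text = 'value'  # -> text = 'value'
result = text.replace('u', 'X')  # -> result = 'valXe'

Answer: 'valXe'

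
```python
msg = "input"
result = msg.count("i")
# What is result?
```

Trace (tracking result):
msg = 'input'  # -> msg = 'input'
result = msg.count('i')  # -> result = 1

Answer: 1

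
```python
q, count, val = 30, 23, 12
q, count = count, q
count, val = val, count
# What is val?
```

Trace (tracking val):
q, count, val = (30, 23, 12)  # -> q = 30, count = 23, val = 12
q, count = (count, q)  # -> q = 23, count = 30
count, val = (val, count)  # -> count = 12, val = 30

Answer: 30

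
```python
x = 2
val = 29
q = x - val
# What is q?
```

Answer: -27

Derivation:
Trace (tracking q):
x = 2  # -> x = 2
val = 29  # -> val = 29
q = x - val  # -> q = -27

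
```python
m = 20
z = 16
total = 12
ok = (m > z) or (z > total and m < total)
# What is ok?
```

Trace (tracking ok):
m = 20  # -> m = 20
z = 16  # -> z = 16
total = 12  # -> total = 12
ok = m > z or (z > total and m < total)  # -> ok = True

Answer: True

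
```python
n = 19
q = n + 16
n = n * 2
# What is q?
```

Trace (tracking q):
n = 19  # -> n = 19
q = n + 16  # -> q = 35
n = n * 2  # -> n = 38

Answer: 35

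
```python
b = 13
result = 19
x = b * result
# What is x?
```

Trace (tracking x):
b = 13  # -> b = 13
result = 19  # -> result = 19
x = b * result  # -> x = 247

Answer: 247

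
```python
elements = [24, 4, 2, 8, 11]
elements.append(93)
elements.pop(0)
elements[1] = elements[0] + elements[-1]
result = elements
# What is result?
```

Trace (tracking result):
elements = [24, 4, 2, 8, 11]  # -> elements = [24, 4, 2, 8, 11]
elements.append(93)  # -> elements = [24, 4, 2, 8, 11, 93]
elements.pop(0)  # -> elements = [4, 2, 8, 11, 93]
elements[1] = elements[0] + elements[-1]  # -> elements = [4, 97, 8, 11, 93]
result = elements  # -> result = [4, 97, 8, 11, 93]

Answer: [4, 97, 8, 11, 93]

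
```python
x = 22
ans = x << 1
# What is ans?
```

Trace (tracking ans):
x = 22  # -> x = 22
ans = x << 1  # -> ans = 44

Answer: 44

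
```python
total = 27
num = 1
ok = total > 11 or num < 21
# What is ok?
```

Trace (tracking ok):
total = 27  # -> total = 27
num = 1  # -> num = 1
ok = total > 11 or num < 21  # -> ok = True

Answer: True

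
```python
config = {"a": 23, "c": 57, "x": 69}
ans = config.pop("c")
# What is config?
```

Trace (tracking config):
config = {'a': 23, 'c': 57, 'x': 69}  # -> config = {'a': 23, 'c': 57, 'x': 69}
ans = config.pop('c')  # -> ans = 57

Answer: {'a': 23, 'x': 69}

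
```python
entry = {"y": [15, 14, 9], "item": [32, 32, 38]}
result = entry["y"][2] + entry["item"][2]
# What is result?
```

Answer: 47

Derivation:
Trace (tracking result):
entry = {'y': [15, 14, 9], 'item': [32, 32, 38]}  # -> entry = {'y': [15, 14, 9], 'item': [32, 32, 38]}
result = entry['y'][2] + entry['item'][2]  # -> result = 47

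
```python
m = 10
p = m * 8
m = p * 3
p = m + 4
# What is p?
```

Trace (tracking p):
m = 10  # -> m = 10
p = m * 8  # -> p = 80
m = p * 3  # -> m = 240
p = m + 4  # -> p = 244

Answer: 244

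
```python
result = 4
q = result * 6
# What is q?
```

Answer: 24

Derivation:
Trace (tracking q):
result = 4  # -> result = 4
q = result * 6  # -> q = 24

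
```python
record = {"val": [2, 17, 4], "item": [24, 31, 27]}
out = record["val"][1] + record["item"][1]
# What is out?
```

Trace (tracking out):
record = {'val': [2, 17, 4], 'item': [24, 31, 27]}  # -> record = {'val': [2, 17, 4], 'item': [24, 31, 27]}
out = record['val'][1] + record['item'][1]  # -> out = 48

Answer: 48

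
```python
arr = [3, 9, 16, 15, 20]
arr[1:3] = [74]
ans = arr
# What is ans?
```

Answer: [3, 74, 15, 20]

Derivation:
Trace (tracking ans):
arr = [3, 9, 16, 15, 20]  # -> arr = [3, 9, 16, 15, 20]
arr[1:3] = [74]  # -> arr = [3, 74, 15, 20]
ans = arr  # -> ans = [3, 74, 15, 20]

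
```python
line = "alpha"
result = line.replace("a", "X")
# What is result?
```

Answer: 'XlphX'

Derivation:
Trace (tracking result):
line = 'alpha'  # -> line = 'alpha'
result = line.replace('a', 'X')  # -> result = 'XlphX'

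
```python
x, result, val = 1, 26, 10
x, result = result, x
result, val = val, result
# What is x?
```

Answer: 26

Derivation:
Trace (tracking x):
x, result, val = (1, 26, 10)  # -> x = 1, result = 26, val = 10
x, result = (result, x)  # -> x = 26, result = 1
result, val = (val, result)  # -> result = 10, val = 1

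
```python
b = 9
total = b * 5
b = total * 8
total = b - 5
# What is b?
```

Answer: 360

Derivation:
Trace (tracking b):
b = 9  # -> b = 9
total = b * 5  # -> total = 45
b = total * 8  # -> b = 360
total = b - 5  # -> total = 355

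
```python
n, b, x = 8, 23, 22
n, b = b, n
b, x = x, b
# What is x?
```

Trace (tracking x):
n, b, x = (8, 23, 22)  # -> n = 8, b = 23, x = 22
n, b = (b, n)  # -> n = 23, b = 8
b, x = (x, b)  # -> b = 22, x = 8

Answer: 8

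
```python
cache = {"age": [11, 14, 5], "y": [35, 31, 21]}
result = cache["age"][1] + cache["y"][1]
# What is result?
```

Trace (tracking result):
cache = {'age': [11, 14, 5], 'y': [35, 31, 21]}  # -> cache = {'age': [11, 14, 5], 'y': [35, 31, 21]}
result = cache['age'][1] + cache['y'][1]  # -> result = 45

Answer: 45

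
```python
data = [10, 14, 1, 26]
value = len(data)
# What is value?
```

Answer: 4

Derivation:
Trace (tracking value):
data = [10, 14, 1, 26]  # -> data = [10, 14, 1, 26]
value = len(data)  # -> value = 4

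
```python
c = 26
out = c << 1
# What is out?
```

Trace (tracking out):
c = 26  # -> c = 26
out = c << 1  # -> out = 52

Answer: 52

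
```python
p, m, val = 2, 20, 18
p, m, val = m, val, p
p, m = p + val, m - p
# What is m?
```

Answer: -2

Derivation:
Trace (tracking m):
p, m, val = (2, 20, 18)  # -> p = 2, m = 20, val = 18
p, m, val = (m, val, p)  # -> p = 20, m = 18, val = 2
p, m = (p + val, m - p)  # -> p = 22, m = -2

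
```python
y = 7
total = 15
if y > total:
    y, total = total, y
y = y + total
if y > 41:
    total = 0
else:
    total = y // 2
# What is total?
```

Answer: 11

Derivation:
Trace (tracking total):
y = 7  # -> y = 7
total = 15  # -> total = 15
if y > total:  # condition is False
y = y + total  # -> y = 22
if y > 41:  # condition is False
else:
    total = y // 2  # -> total = 11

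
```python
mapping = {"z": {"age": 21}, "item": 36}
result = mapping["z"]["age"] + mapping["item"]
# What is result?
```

Trace (tracking result):
mapping = {'z': {'age': 21}, 'item': 36}  # -> mapping = {'z': {'age': 21}, 'item': 36}
result = mapping['z']['age'] + mapping['item']  # -> result = 57

Answer: 57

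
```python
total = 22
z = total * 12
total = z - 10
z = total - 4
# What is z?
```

Trace (tracking z):
total = 22  # -> total = 22
z = total * 12  # -> z = 264
total = z - 10  # -> total = 254
z = total - 4  # -> z = 250

Answer: 250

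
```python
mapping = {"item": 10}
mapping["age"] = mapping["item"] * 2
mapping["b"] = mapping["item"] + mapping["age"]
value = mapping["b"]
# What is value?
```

Trace (tracking value):
mapping = {'item': 10}  # -> mapping = {'item': 10}
mapping['age'] = mapping['item'] * 2  # -> mapping = {'item': 10, 'age': 20}
mapping['b'] = mapping['item'] + mapping['age']  # -> mapping = {'item': 10, 'age': 20, 'b': 30}
value = mapping['b']  # -> value = 30

Answer: 30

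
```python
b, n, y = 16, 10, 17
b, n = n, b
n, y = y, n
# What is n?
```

Answer: 17

Derivation:
Trace (tracking n):
b, n, y = (16, 10, 17)  # -> b = 16, n = 10, y = 17
b, n = (n, b)  # -> b = 10, n = 16
n, y = (y, n)  # -> n = 17, y = 16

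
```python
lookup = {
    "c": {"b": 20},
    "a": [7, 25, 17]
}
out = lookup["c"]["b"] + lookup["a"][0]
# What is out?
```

Trace (tracking out):
lookup = {'c': {'b': 20}, 'a': [7, 25, 17]}  # -> lookup = {'c': {'b': 20}, 'a': [7, 25, 17]}
out = lookup['c']['b'] + lookup['a'][0]  # -> out = 27

Answer: 27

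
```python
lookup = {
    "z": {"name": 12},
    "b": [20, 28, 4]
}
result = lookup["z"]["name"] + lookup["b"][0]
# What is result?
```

Trace (tracking result):
lookup = {'z': {'name': 12}, 'b': [20, 28, 4]}  # -> lookup = {'z': {'name': 12}, 'b': [20, 28, 4]}
result = lookup['z']['name'] + lookup['b'][0]  # -> result = 32

Answer: 32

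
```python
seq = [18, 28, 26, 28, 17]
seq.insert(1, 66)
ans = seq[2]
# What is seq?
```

Answer: [18, 66, 28, 26, 28, 17]

Derivation:
Trace (tracking seq):
seq = [18, 28, 26, 28, 17]  # -> seq = [18, 28, 26, 28, 17]
seq.insert(1, 66)  # -> seq = [18, 66, 28, 26, 28, 17]
ans = seq[2]  # -> ans = 28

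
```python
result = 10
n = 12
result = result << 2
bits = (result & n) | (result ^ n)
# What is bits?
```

Answer: 44

Derivation:
Trace (tracking bits):
result = 10  # -> result = 10
n = 12  # -> n = 12
result = result << 2  # -> result = 40
bits = result & n | result ^ n  # -> bits = 44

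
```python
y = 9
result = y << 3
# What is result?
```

Answer: 72

Derivation:
Trace (tracking result):
y = 9  # -> y = 9
result = y << 3  # -> result = 72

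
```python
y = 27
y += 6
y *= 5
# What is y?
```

Answer: 165

Derivation:
Trace (tracking y):
y = 27  # -> y = 27
y += 6  # -> y = 33
y *= 5  # -> y = 165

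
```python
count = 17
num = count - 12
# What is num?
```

Trace (tracking num):
count = 17  # -> count = 17
num = count - 12  # -> num = 5

Answer: 5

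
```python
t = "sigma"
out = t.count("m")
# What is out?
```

Answer: 1

Derivation:
Trace (tracking out):
t = 'sigma'  # -> t = 'sigma'
out = t.count('m')  # -> out = 1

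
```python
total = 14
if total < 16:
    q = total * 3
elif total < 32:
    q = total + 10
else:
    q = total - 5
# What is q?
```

Answer: 42

Derivation:
Trace (tracking q):
total = 14  # -> total = 14
if total < 16:  # condition is True
    q = total * 3  # -> q = 42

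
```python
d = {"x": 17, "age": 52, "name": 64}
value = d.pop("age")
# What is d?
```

Trace (tracking d):
d = {'x': 17, 'age': 52, 'name': 64}  # -> d = {'x': 17, 'age': 52, 'name': 64}
value = d.pop('age')  # -> value = 52

Answer: {'x': 17, 'name': 64}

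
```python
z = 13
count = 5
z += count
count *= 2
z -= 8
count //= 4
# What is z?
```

Answer: 10

Derivation:
Trace (tracking z):
z = 13  # -> z = 13
count = 5  # -> count = 5
z += count  # -> z = 18
count *= 2  # -> count = 10
z -= 8  # -> z = 10
count //= 4  # -> count = 2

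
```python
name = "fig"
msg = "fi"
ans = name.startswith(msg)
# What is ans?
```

Trace (tracking ans):
name = 'fig'  # -> name = 'fig'
msg = 'fi'  # -> msg = 'fi'
ans = name.startswith(msg)  # -> ans = True

Answer: True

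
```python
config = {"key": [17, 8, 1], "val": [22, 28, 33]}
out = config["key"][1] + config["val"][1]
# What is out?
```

Trace (tracking out):
config = {'key': [17, 8, 1], 'val': [22, 28, 33]}  # -> config = {'key': [17, 8, 1], 'val': [22, 28, 33]}
out = config['key'][1] + config['val'][1]  # -> out = 36

Answer: 36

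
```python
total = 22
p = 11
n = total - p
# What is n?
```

Trace (tracking n):
total = 22  # -> total = 22
p = 11  # -> p = 11
n = total - p  # -> n = 11

Answer: 11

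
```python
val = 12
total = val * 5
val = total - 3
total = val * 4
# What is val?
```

Trace (tracking val):
val = 12  # -> val = 12
total = val * 5  # -> total = 60
val = total - 3  # -> val = 57
total = val * 4  # -> total = 228

Answer: 57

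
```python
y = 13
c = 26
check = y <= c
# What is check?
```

Trace (tracking check):
y = 13  # -> y = 13
c = 26  # -> c = 26
check = y <= c  # -> check = True

Answer: True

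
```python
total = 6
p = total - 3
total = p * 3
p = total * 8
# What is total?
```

Answer: 9

Derivation:
Trace (tracking total):
total = 6  # -> total = 6
p = total - 3  # -> p = 3
total = p * 3  # -> total = 9
p = total * 8  # -> p = 72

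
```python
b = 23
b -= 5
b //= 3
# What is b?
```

Trace (tracking b):
b = 23  # -> b = 23
b -= 5  # -> b = 18
b //= 3  # -> b = 6

Answer: 6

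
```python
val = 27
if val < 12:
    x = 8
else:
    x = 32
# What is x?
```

Trace (tracking x):
val = 27  # -> val = 27
if val < 12:  # condition is False
else:
    x = 32  # -> x = 32

Answer: 32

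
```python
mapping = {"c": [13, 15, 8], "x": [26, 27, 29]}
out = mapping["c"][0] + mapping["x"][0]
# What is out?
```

Answer: 39

Derivation:
Trace (tracking out):
mapping = {'c': [13, 15, 8], 'x': [26, 27, 29]}  # -> mapping = {'c': [13, 15, 8], 'x': [26, 27, 29]}
out = mapping['c'][0] + mapping['x'][0]  # -> out = 39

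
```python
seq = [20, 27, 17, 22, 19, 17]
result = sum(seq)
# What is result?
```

Trace (tracking result):
seq = [20, 27, 17, 22, 19, 17]  # -> seq = [20, 27, 17, 22, 19, 17]
result = sum(seq)  # -> result = 122

Answer: 122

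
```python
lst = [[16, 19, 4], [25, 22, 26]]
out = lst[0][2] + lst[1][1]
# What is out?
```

Answer: 26

Derivation:
Trace (tracking out):
lst = [[16, 19, 4], [25, 22, 26]]  # -> lst = [[16, 19, 4], [25, 22, 26]]
out = lst[0][2] + lst[1][1]  # -> out = 26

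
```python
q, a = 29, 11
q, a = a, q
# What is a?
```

Answer: 29

Derivation:
Trace (tracking a):
q, a = (29, 11)  # -> q = 29, a = 11
q, a = (a, q)  # -> q = 11, a = 29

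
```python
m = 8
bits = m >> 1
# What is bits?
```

Trace (tracking bits):
m = 8  # -> m = 8
bits = m >> 1  # -> bits = 4

Answer: 4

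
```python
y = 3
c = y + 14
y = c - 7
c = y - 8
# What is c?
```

Trace (tracking c):
y = 3  # -> y = 3
c = y + 14  # -> c = 17
y = c - 7  # -> y = 10
c = y - 8  # -> c = 2

Answer: 2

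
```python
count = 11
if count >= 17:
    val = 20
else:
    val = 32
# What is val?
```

Trace (tracking val):
count = 11  # -> count = 11
if count >= 17:  # condition is False
else:
    val = 32  # -> val = 32

Answer: 32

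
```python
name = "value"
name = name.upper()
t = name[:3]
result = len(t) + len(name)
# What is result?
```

Trace (tracking result):
name = 'value'  # -> name = 'value'
name = name.upper()  # -> name = 'VALUE'
t = name[:3]  # -> t = 'VAL'
result = len(t) + len(name)  # -> result = 8

Answer: 8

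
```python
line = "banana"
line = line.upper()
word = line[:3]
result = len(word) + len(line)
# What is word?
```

Answer: 'BAN'

Derivation:
Trace (tracking word):
line = 'banana'  # -> line = 'banana'
line = line.upper()  # -> line = 'BANANA'
word = line[:3]  # -> word = 'BAN'
result = len(word) + len(line)  # -> result = 9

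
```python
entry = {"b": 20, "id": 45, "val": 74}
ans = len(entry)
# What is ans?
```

Trace (tracking ans):
entry = {'b': 20, 'id': 45, 'val': 74}  # -> entry = {'b': 20, 'id': 45, 'val': 74}
ans = len(entry)  # -> ans = 3

Answer: 3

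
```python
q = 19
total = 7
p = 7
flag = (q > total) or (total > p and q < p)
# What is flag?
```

Answer: True

Derivation:
Trace (tracking flag):
q = 19  # -> q = 19
total = 7  # -> total = 7
p = 7  # -> p = 7
flag = q > total or (total > p and q < p)  # -> flag = True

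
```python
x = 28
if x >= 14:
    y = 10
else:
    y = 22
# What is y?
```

Answer: 10

Derivation:
Trace (tracking y):
x = 28  # -> x = 28
if x >= 14:  # condition is True
    y = 10  # -> y = 10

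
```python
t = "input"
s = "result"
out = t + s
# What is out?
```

Trace (tracking out):
t = 'input'  # -> t = 'input'
s = 'result'  # -> s = 'result'
out = t + s  # -> out = 'inputresult'

Answer: 'inputresult'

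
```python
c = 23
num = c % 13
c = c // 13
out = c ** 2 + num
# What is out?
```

Answer: 11

Derivation:
Trace (tracking out):
c = 23  # -> c = 23
num = c % 13  # -> num = 10
c = c // 13  # -> c = 1
out = c ** 2 + num  # -> out = 11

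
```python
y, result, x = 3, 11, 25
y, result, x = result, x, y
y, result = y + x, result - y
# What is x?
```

Answer: 3

Derivation:
Trace (tracking x):
y, result, x = (3, 11, 25)  # -> y = 3, result = 11, x = 25
y, result, x = (result, x, y)  # -> y = 11, result = 25, x = 3
y, result = (y + x, result - y)  # -> y = 14, result = 14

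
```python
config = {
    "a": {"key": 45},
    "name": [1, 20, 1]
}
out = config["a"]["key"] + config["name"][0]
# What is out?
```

Answer: 46

Derivation:
Trace (tracking out):
config = {'a': {'key': 45}, 'name': [1, 20, 1]}  # -> config = {'a': {'key': 45}, 'name': [1, 20, 1]}
out = config['a']['key'] + config['name'][0]  # -> out = 46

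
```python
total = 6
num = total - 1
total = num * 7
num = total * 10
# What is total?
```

Trace (tracking total):
total = 6  # -> total = 6
num = total - 1  # -> num = 5
total = num * 7  # -> total = 35
num = total * 10  # -> num = 350

Answer: 35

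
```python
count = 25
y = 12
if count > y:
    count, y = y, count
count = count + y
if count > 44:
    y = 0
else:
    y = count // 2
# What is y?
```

Trace (tracking y):
count = 25  # -> count = 25
y = 12  # -> y = 12
if count > y:  # condition is True
    count, y = (y, count)  # -> count = 12, y = 25
count = count + y  # -> count = 37
if count > 44:  # condition is False
else:
    y = count // 2  # -> y = 18

Answer: 18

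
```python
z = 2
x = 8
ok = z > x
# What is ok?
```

Answer: False

Derivation:
Trace (tracking ok):
z = 2  # -> z = 2
x = 8  # -> x = 8
ok = z > x  # -> ok = False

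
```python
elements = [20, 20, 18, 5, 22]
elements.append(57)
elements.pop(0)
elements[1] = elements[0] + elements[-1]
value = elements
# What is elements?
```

Trace (tracking elements):
elements = [20, 20, 18, 5, 22]  # -> elements = [20, 20, 18, 5, 22]
elements.append(57)  # -> elements = [20, 20, 18, 5, 22, 57]
elements.pop(0)  # -> elements = [20, 18, 5, 22, 57]
elements[1] = elements[0] + elements[-1]  # -> elements = [20, 77, 5, 22, 57]
value = elements  # -> value = [20, 77, 5, 22, 57]

Answer: [20, 77, 5, 22, 57]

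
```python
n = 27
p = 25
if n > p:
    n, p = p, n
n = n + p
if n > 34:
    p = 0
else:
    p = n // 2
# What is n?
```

Trace (tracking n):
n = 27  # -> n = 27
p = 25  # -> p = 25
if n > p:  # condition is True
    n, p = (p, n)  # -> n = 25, p = 27
n = n + p  # -> n = 52
if n > 34:  # condition is True
    p = 0  # -> p = 0

Answer: 52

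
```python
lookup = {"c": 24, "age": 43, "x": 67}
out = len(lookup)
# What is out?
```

Answer: 3

Derivation:
Trace (tracking out):
lookup = {'c': 24, 'age': 43, 'x': 67}  # -> lookup = {'c': 24, 'age': 43, 'x': 67}
out = len(lookup)  # -> out = 3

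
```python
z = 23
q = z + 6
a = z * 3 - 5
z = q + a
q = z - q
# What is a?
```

Trace (tracking a):
z = 23  # -> z = 23
q = z + 6  # -> q = 29
a = z * 3 - 5  # -> a = 64
z = q + a  # -> z = 93
q = z - q  # -> q = 64

Answer: 64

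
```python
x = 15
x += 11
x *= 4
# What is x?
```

Answer: 104

Derivation:
Trace (tracking x):
x = 15  # -> x = 15
x += 11  # -> x = 26
x *= 4  # -> x = 104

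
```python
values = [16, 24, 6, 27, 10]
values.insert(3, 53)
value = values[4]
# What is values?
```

Trace (tracking values):
values = [16, 24, 6, 27, 10]  # -> values = [16, 24, 6, 27, 10]
values.insert(3, 53)  # -> values = [16, 24, 6, 53, 27, 10]
value = values[4]  # -> value = 27

Answer: [16, 24, 6, 53, 27, 10]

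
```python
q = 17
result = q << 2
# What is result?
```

Trace (tracking result):
q = 17  # -> q = 17
result = q << 2  # -> result = 68

Answer: 68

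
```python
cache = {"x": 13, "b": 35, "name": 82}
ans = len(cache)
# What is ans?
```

Trace (tracking ans):
cache = {'x': 13, 'b': 35, 'name': 82}  # -> cache = {'x': 13, 'b': 35, 'name': 82}
ans = len(cache)  # -> ans = 3

Answer: 3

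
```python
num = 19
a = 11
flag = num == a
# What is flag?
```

Answer: False

Derivation:
Trace (tracking flag):
num = 19  # -> num = 19
a = 11  # -> a = 11
flag = num == a  # -> flag = False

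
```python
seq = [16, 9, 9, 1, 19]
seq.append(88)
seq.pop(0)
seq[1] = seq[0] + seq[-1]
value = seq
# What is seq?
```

Answer: [9, 97, 1, 19, 88]

Derivation:
Trace (tracking seq):
seq = [16, 9, 9, 1, 19]  # -> seq = [16, 9, 9, 1, 19]
seq.append(88)  # -> seq = [16, 9, 9, 1, 19, 88]
seq.pop(0)  # -> seq = [9, 9, 1, 19, 88]
seq[1] = seq[0] + seq[-1]  # -> seq = [9, 97, 1, 19, 88]
value = seq  # -> value = [9, 97, 1, 19, 88]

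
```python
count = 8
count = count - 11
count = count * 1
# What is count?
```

Trace (tracking count):
count = 8  # -> count = 8
count = count - 11  # -> count = -3
count = count * 1  # -> count = -3

Answer: -3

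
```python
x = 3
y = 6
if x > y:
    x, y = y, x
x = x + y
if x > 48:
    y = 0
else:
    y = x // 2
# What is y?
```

Trace (tracking y):
x = 3  # -> x = 3
y = 6  # -> y = 6
if x > y:  # condition is False
x = x + y  # -> x = 9
if x > 48:  # condition is False
else:
    y = x // 2  # -> y = 4

Answer: 4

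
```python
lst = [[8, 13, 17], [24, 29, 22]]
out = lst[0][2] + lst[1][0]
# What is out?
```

Trace (tracking out):
lst = [[8, 13, 17], [24, 29, 22]]  # -> lst = [[8, 13, 17], [24, 29, 22]]
out = lst[0][2] + lst[1][0]  # -> out = 41

Answer: 41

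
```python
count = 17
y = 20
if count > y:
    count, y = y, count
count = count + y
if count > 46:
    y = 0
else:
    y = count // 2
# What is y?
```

Trace (tracking y):
count = 17  # -> count = 17
y = 20  # -> y = 20
if count > y:  # condition is False
count = count + y  # -> count = 37
if count > 46:  # condition is False
else:
    y = count // 2  # -> y = 18

Answer: 18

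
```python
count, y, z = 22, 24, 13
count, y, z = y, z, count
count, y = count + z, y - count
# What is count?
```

Answer: 46

Derivation:
Trace (tracking count):
count, y, z = (22, 24, 13)  # -> count = 22, y = 24, z = 13
count, y, z = (y, z, count)  # -> count = 24, y = 13, z = 22
count, y = (count + z, y - count)  # -> count = 46, y = -11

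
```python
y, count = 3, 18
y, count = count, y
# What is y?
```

Answer: 18

Derivation:
Trace (tracking y):
y, count = (3, 18)  # -> y = 3, count = 18
y, count = (count, y)  # -> y = 18, count = 3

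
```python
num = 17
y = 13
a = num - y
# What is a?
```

Answer: 4

Derivation:
Trace (tracking a):
num = 17  # -> num = 17
y = 13  # -> y = 13
a = num - y  # -> a = 4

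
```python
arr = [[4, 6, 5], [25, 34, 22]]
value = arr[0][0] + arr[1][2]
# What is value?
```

Answer: 26

Derivation:
Trace (tracking value):
arr = [[4, 6, 5], [25, 34, 22]]  # -> arr = [[4, 6, 5], [25, 34, 22]]
value = arr[0][0] + arr[1][2]  # -> value = 26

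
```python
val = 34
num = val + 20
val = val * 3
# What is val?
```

Trace (tracking val):
val = 34  # -> val = 34
num = val + 20  # -> num = 54
val = val * 3  # -> val = 102

Answer: 102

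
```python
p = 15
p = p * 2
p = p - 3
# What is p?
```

Trace (tracking p):
p = 15  # -> p = 15
p = p * 2  # -> p = 30
p = p - 3  # -> p = 27

Answer: 27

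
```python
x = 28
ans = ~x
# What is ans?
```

Answer: -29

Derivation:
Trace (tracking ans):
x = 28  # -> x = 28
ans = ~x  # -> ans = -29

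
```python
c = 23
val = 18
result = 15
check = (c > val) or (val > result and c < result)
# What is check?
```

Answer: True

Derivation:
Trace (tracking check):
c = 23  # -> c = 23
val = 18  # -> val = 18
result = 15  # -> result = 15
check = c > val or (val > result and c < result)  # -> check = True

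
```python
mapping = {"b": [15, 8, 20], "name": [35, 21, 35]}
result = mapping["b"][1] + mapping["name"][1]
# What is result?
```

Answer: 29

Derivation:
Trace (tracking result):
mapping = {'b': [15, 8, 20], 'name': [35, 21, 35]}  # -> mapping = {'b': [15, 8, 20], 'name': [35, 21, 35]}
result = mapping['b'][1] + mapping['name'][1]  # -> result = 29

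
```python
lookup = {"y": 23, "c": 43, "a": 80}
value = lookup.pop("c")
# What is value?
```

Trace (tracking value):
lookup = {'y': 23, 'c': 43, 'a': 80}  # -> lookup = {'y': 23, 'c': 43, 'a': 80}
value = lookup.pop('c')  # -> value = 43

Answer: 43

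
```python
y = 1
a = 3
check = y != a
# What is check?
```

Trace (tracking check):
y = 1  # -> y = 1
a = 3  # -> a = 3
check = y != a  # -> check = True

Answer: True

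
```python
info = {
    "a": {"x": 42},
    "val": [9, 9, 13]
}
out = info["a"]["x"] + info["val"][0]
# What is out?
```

Trace (tracking out):
info = {'a': {'x': 42}, 'val': [9, 9, 13]}  # -> info = {'a': {'x': 42}, 'val': [9, 9, 13]}
out = info['a']['x'] + info['val'][0]  # -> out = 51

Answer: 51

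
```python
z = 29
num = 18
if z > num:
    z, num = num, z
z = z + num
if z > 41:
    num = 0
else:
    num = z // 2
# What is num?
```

Trace (tracking num):
z = 29  # -> z = 29
num = 18  # -> num = 18
if z > num:  # condition is True
    z, num = (num, z)  # -> z = 18, num = 29
z = z + num  # -> z = 47
if z > 41:  # condition is True
    num = 0  # -> num = 0

Answer: 0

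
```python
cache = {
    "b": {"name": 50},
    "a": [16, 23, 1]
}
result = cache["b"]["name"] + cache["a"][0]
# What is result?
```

Answer: 66

Derivation:
Trace (tracking result):
cache = {'b': {'name': 50}, 'a': [16, 23, 1]}  # -> cache = {'b': {'name': 50}, 'a': [16, 23, 1]}
result = cache['b']['name'] + cache['a'][0]  # -> result = 66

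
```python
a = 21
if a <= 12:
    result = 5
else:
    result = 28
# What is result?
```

Trace (tracking result):
a = 21  # -> a = 21
if a <= 12:  # condition is False
else:
    result = 28  # -> result = 28

Answer: 28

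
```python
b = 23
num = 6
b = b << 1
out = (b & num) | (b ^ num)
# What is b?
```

Trace (tracking b):
b = 23  # -> b = 23
num = 6  # -> num = 6
b = b << 1  # -> b = 46
out = b & num | b ^ num  # -> out = 46

Answer: 46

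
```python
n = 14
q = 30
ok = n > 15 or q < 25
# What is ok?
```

Answer: False

Derivation:
Trace (tracking ok):
n = 14  # -> n = 14
q = 30  # -> q = 30
ok = n > 15 or q < 25  # -> ok = False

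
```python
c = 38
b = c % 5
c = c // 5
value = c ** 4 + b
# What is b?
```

Answer: 3

Derivation:
Trace (tracking b):
c = 38  # -> c = 38
b = c % 5  # -> b = 3
c = c // 5  # -> c = 7
value = c ** 4 + b  # -> value = 2404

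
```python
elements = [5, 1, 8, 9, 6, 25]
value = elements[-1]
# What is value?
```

Trace (tracking value):
elements = [5, 1, 8, 9, 6, 25]  # -> elements = [5, 1, 8, 9, 6, 25]
value = elements[-1]  # -> value = 25

Answer: 25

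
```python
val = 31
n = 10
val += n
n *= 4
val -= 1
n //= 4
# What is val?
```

Answer: 40

Derivation:
Trace (tracking val):
val = 31  # -> val = 31
n = 10  # -> n = 10
val += n  # -> val = 41
n *= 4  # -> n = 40
val -= 1  # -> val = 40
n //= 4  # -> n = 10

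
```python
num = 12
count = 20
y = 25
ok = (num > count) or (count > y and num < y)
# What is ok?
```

Trace (tracking ok):
num = 12  # -> num = 12
count = 20  # -> count = 20
y = 25  # -> y = 25
ok = num > count or (count > y and num < y)  # -> ok = False

Answer: False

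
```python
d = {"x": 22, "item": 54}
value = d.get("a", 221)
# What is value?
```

Trace (tracking value):
d = {'x': 22, 'item': 54}  # -> d = {'x': 22, 'item': 54}
value = d.get('a', 221)  # -> value = 221

Answer: 221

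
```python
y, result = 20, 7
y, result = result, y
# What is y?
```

Trace (tracking y):
y, result = (20, 7)  # -> y = 20, result = 7
y, result = (result, y)  # -> y = 7, result = 20

Answer: 7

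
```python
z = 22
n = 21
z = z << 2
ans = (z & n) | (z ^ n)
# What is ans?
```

Answer: 93

Derivation:
Trace (tracking ans):
z = 22  # -> z = 22
n = 21  # -> n = 21
z = z << 2  # -> z = 88
ans = z & n | z ^ n  # -> ans = 93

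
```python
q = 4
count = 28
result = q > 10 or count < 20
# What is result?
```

Answer: False

Derivation:
Trace (tracking result):
q = 4  # -> q = 4
count = 28  # -> count = 28
result = q > 10 or count < 20  # -> result = False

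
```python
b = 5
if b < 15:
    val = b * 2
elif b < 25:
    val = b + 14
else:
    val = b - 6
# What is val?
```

Trace (tracking val):
b = 5  # -> b = 5
if b < 15:  # condition is True
    val = b * 2  # -> val = 10

Answer: 10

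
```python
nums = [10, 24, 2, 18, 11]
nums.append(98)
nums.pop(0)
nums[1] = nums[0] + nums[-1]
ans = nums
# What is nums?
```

Trace (tracking nums):
nums = [10, 24, 2, 18, 11]  # -> nums = [10, 24, 2, 18, 11]
nums.append(98)  # -> nums = [10, 24, 2, 18, 11, 98]
nums.pop(0)  # -> nums = [24, 2, 18, 11, 98]
nums[1] = nums[0] + nums[-1]  # -> nums = [24, 122, 18, 11, 98]
ans = nums  # -> ans = [24, 122, 18, 11, 98]

Answer: [24, 122, 18, 11, 98]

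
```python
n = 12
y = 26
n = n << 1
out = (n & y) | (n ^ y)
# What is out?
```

Answer: 26

Derivation:
Trace (tracking out):
n = 12  # -> n = 12
y = 26  # -> y = 26
n = n << 1  # -> n = 24
out = n & y | n ^ y  # -> out = 26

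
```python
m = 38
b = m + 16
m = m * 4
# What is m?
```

Answer: 152

Derivation:
Trace (tracking m):
m = 38  # -> m = 38
b = m + 16  # -> b = 54
m = m * 4  # -> m = 152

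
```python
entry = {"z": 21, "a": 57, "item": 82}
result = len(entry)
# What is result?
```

Trace (tracking result):
entry = {'z': 21, 'a': 57, 'item': 82}  # -> entry = {'z': 21, 'a': 57, 'item': 82}
result = len(entry)  # -> result = 3

Answer: 3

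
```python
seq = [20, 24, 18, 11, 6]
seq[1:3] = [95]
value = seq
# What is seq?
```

Trace (tracking seq):
seq = [20, 24, 18, 11, 6]  # -> seq = [20, 24, 18, 11, 6]
seq[1:3] = [95]  # -> seq = [20, 95, 11, 6]
value = seq  # -> value = [20, 95, 11, 6]

Answer: [20, 95, 11, 6]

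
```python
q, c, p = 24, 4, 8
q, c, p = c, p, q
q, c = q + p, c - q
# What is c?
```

Trace (tracking c):
q, c, p = (24, 4, 8)  # -> q = 24, c = 4, p = 8
q, c, p = (c, p, q)  # -> q = 4, c = 8, p = 24
q, c = (q + p, c - q)  # -> q = 28, c = 4

Answer: 4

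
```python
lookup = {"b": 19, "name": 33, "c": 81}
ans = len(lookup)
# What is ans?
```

Answer: 3

Derivation:
Trace (tracking ans):
lookup = {'b': 19, 'name': 33, 'c': 81}  # -> lookup = {'b': 19, 'name': 33, 'c': 81}
ans = len(lookup)  # -> ans = 3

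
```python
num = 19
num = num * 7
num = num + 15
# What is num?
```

Trace (tracking num):
num = 19  # -> num = 19
num = num * 7  # -> num = 133
num = num + 15  # -> num = 148

Answer: 148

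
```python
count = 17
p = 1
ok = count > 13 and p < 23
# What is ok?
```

Trace (tracking ok):
count = 17  # -> count = 17
p = 1  # -> p = 1
ok = count > 13 and p < 23  # -> ok = True

Answer: True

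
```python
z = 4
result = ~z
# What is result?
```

Answer: -5

Derivation:
Trace (tracking result):
z = 4  # -> z = 4
result = ~z  # -> result = -5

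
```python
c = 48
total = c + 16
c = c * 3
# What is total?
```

Trace (tracking total):
c = 48  # -> c = 48
total = c + 16  # -> total = 64
c = c * 3  # -> c = 144

Answer: 64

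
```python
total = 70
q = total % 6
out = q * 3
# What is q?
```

Answer: 4

Derivation:
Trace (tracking q):
total = 70  # -> total = 70
q = total % 6  # -> q = 4
out = q * 3  # -> out = 12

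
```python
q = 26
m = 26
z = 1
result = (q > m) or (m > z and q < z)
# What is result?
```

Trace (tracking result):
q = 26  # -> q = 26
m = 26  # -> m = 26
z = 1  # -> z = 1
result = q > m or (m > z and q < z)  # -> result = False

Answer: False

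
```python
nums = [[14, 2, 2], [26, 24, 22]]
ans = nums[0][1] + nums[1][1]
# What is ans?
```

Trace (tracking ans):
nums = [[14, 2, 2], [26, 24, 22]]  # -> nums = [[14, 2, 2], [26, 24, 22]]
ans = nums[0][1] + nums[1][1]  # -> ans = 26

Answer: 26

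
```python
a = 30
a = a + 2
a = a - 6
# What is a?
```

Answer: 26

Derivation:
Trace (tracking a):
a = 30  # -> a = 30
a = a + 2  # -> a = 32
a = a - 6  # -> a = 26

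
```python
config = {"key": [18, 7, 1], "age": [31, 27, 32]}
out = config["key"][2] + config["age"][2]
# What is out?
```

Trace (tracking out):
config = {'key': [18, 7, 1], 'age': [31, 27, 32]}  # -> config = {'key': [18, 7, 1], 'age': [31, 27, 32]}
out = config['key'][2] + config['age'][2]  # -> out = 33

Answer: 33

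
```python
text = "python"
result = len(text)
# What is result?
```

Trace (tracking result):
text = 'python'  # -> text = 'python'
result = len(text)  # -> result = 6

Answer: 6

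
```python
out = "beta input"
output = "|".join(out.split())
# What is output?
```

Answer: 'beta|input'

Derivation:
Trace (tracking output):
out = 'beta input'  # -> out = 'beta input'
output = '|'.join(out.split())  # -> output = 'beta|input'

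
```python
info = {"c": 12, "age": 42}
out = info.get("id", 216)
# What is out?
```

Trace (tracking out):
info = {'c': 12, 'age': 42}  # -> info = {'c': 12, 'age': 42}
out = info.get('id', 216)  # -> out = 216

Answer: 216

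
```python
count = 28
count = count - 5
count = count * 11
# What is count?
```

Trace (tracking count):
count = 28  # -> count = 28
count = count - 5  # -> count = 23
count = count * 11  # -> count = 253

Answer: 253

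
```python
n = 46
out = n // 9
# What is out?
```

Trace (tracking out):
n = 46  # -> n = 46
out = n // 9  # -> out = 5

Answer: 5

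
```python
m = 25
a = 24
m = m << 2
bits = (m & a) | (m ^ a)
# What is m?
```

Answer: 100

Derivation:
Trace (tracking m):
m = 25  # -> m = 25
a = 24  # -> a = 24
m = m << 2  # -> m = 100
bits = m & a | m ^ a  # -> bits = 124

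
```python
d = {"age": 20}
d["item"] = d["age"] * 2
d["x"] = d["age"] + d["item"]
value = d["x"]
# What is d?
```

Trace (tracking d):
d = {'age': 20}  # -> d = {'age': 20}
d['item'] = d['age'] * 2  # -> d = {'age': 20, 'item': 40}
d['x'] = d['age'] + d['item']  # -> d = {'age': 20, 'item': 40, 'x': 60}
value = d['x']  # -> value = 60

Answer: {'age': 20, 'item': 40, 'x': 60}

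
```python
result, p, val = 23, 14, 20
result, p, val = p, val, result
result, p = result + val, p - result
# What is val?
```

Trace (tracking val):
result, p, val = (23, 14, 20)  # -> result = 23, p = 14, val = 20
result, p, val = (p, val, result)  # -> result = 14, p = 20, val = 23
result, p = (result + val, p - result)  # -> result = 37, p = 6

Answer: 23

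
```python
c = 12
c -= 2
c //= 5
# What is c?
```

Answer: 2

Derivation:
Trace (tracking c):
c = 12  # -> c = 12
c -= 2  # -> c = 10
c //= 5  # -> c = 2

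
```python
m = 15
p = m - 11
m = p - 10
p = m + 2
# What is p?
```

Answer: -4

Derivation:
Trace (tracking p):
m = 15  # -> m = 15
p = m - 11  # -> p = 4
m = p - 10  # -> m = -6
p = m + 2  # -> p = -4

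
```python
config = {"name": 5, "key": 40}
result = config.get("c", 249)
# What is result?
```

Answer: 249

Derivation:
Trace (tracking result):
config = {'name': 5, 'key': 40}  # -> config = {'name': 5, 'key': 40}
result = config.get('c', 249)  # -> result = 249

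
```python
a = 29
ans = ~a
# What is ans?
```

Answer: -30

Derivation:
Trace (tracking ans):
a = 29  # -> a = 29
ans = ~a  # -> ans = -30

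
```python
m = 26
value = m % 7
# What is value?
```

Trace (tracking value):
m = 26  # -> m = 26
value = m % 7  # -> value = 5

Answer: 5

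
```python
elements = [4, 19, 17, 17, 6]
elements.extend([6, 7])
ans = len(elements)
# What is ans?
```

Answer: 7

Derivation:
Trace (tracking ans):
elements = [4, 19, 17, 17, 6]  # -> elements = [4, 19, 17, 17, 6]
elements.extend([6, 7])  # -> elements = [4, 19, 17, 17, 6, 6, 7]
ans = len(elements)  # -> ans = 7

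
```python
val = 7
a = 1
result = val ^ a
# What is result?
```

Trace (tracking result):
val = 7  # -> val = 7
a = 1  # -> a = 1
result = val ^ a  # -> result = 6

Answer: 6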